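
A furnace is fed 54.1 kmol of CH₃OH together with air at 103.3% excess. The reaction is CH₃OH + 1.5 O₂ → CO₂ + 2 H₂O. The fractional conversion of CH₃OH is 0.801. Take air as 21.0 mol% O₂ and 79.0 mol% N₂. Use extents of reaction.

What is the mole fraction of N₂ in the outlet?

Stoichiometric O₂ = 1.5 × 54.1 = 81.15 kmol; O₂ fed = 81.15 × 2.033 = 165 kmol.
N₂ fed = 165 × 79/21 = 620.6 kmol.
Fuel reacted = 0.801 × 54.1 → ξ = 43.33 kmol.
Outlet (n = n₀ + ν ξ):
  CH₃OH: 54.1 − 1(43.33) = 10.77
  O₂: 165 − 1.5(43.33) = 99.98
  N₂: 620.6 (inert)
  CO₂: 0 + 1(43.33) = 43.33
  H₂O: 0 + 2(43.33) = 86.67
Total out = 861.4 kmol; y_N₂ = 620.6 / 861.4 = 0.7205.

0.721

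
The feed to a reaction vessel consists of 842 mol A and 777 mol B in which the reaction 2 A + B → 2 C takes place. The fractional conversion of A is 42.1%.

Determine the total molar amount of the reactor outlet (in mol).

A reacted = 0.421 × 842 = 354.5 mol; ν_A = −2, so ξ = 354.5/2 = 177.2 mol.
Outlet amounts (n = n₀ + ν ξ):
  A: 842 − 2(177.2) = 487.5
  B: 777 − 1(177.2) = 599.8
  C: 0 + 2(177.2) = 354.5
Total out = 487.5 + 599.8 + 354.5 = 1442 mol.

1440 mol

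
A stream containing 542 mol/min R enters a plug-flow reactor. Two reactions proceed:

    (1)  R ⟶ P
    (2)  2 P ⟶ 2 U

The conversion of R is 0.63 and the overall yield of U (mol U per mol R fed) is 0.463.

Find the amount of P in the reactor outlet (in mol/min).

Conversion of R: R consumed = 1ξ₁ = 0.63 × 542 → ξ₁ = 341.5 mol/min.
Yield of U: 2ξ₂ / 542 = 0.463 → ξ₂ = 125.5 mol/min.
Outlet amounts (n = n₀ + Σ ν·ξ):
  R: 542 − 1(341.5) = 200.5
  P: 0 + 1(341.5) − 2(125.5) = 90.51
  U: 0 + 2(125.5) = 250.9

90.5 mol/min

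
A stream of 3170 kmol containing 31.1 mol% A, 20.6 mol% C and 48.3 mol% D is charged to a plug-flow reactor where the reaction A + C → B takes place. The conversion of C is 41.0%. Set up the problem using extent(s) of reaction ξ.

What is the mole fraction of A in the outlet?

C reacted = 0.41 × 653 = 267.7 kmol; ν_C = −1, so ξ = 267.7/1 = 267.7 kmol.
Outlet amounts (n = n₀ + ν ξ):
  A: 985.9 − 1(267.7) = 718.1
  C: 653 − 1(267.7) = 385.3
  B: 0 + 1(267.7) = 267.7
  D: 1531 (inert)
Total out = 2902 kmol; y_A = 718.1 / 2902 = 0.2474.

0.247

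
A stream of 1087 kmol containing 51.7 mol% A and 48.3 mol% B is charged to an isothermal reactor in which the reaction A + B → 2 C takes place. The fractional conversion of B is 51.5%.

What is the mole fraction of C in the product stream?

B reacted = 0.515 × 525 = 270.4 kmol; ν_B = −1, so ξ = 270.4/1 = 270.4 kmol.
Outlet amounts (n = n₀ + ν ξ):
  A: 562 − 1(270.4) = 291.6
  B: 525 − 1(270.4) = 254.6
  C: 0 + 2(270.4) = 540.8
Total out = 1087 kmol; y_C = 540.8 / 1087 = 0.4975.

0.497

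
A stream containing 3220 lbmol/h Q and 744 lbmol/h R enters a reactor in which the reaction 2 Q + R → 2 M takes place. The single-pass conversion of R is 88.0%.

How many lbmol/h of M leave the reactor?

R reacted = 0.88 × 744 = 654.7 lbmol/h; ν_R = −1, so ξ = 654.7/1 = 654.7 lbmol/h.
Outlet amounts (n = n₀ + ν ξ):
  Q: 3220 − 2(654.7) = 1911
  R: 744 − 1(654.7) = 89.28
  M: 0 + 2(654.7) = 1309

1310 lbmol/h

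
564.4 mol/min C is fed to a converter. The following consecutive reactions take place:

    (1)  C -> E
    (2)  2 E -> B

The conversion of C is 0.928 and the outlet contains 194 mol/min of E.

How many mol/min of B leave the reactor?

Conversion of C: C consumed = 1ξ₁ = 0.928 × 564.4 → ξ₁ = 523.8 mol/min.
E balance: n_E = 0 + 1ξ₁ − 2ξ₂ = 194 → ξ₂ = (1·523.8 − 194)/2 = 164.9 mol/min.
Outlet amounts (n = n₀ + Σ ν·ξ):
  C: 564.4 − 1(523.8) = 40.64
  E: 0 + 1(523.8) − 2(164.9) = 194
  B: 0 + 1(164.9) = 164.9

165 mol/min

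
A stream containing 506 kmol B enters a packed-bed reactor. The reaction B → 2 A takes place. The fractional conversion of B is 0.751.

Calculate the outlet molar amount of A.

B reacted = 0.751 × 506 = 380 kmol; ν_B = −1, so ξ = 380/1 = 380 kmol.
Outlet amounts (n = n₀ + ν ξ):
  B: 506 − 1(380) = 126
  A: 0 + 2(380) = 760

760 kmol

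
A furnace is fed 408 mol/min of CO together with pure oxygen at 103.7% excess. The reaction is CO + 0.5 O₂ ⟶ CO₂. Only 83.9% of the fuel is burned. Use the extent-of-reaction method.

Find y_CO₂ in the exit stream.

0.525

Stoichiometric O₂ = 0.5 × 408 = 204 mol/min; O₂ fed = 204 × 2.037 = 415.5 mol/min.
Fuel reacted = 0.839 × 408 → ξ = 342.3 mol/min.
Outlet (n = n₀ + ν ξ):
  CO: 408 − 1(342.3) = 65.69
  O₂: 415.5 − 0.5(342.3) = 244.4
  CO₂: 0 + 1(342.3) = 342.3
Total out = 652.4 mol/min; y_CO₂ = 342.3 / 652.4 = 0.5247.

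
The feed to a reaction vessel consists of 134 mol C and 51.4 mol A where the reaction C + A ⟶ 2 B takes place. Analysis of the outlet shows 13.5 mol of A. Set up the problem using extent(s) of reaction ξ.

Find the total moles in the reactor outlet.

185 mol

For A: n = n₀ − 1ξ → 13.5 = 51.4 − 1ξ, giving ξ = 37.9 mol.
Outlet amounts (n = n₀ + ν ξ):
  C: 134 − 1(37.9) = 96.1
  A: 51.4 − 1(37.9) = 13.5
  B: 0 + 2(37.9) = 75.8
Total out = 96.1 + 13.5 + 75.8 = 185.4 mol.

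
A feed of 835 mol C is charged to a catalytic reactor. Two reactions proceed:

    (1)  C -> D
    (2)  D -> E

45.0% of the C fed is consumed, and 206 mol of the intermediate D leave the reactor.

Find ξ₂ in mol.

ξ₂ = 170 mol

Conversion of C: C consumed = 1ξ₁ = 0.45 × 835 → ξ₁ = 375.8 mol.
D balance: n_D = 0 + 1ξ₁ − 1ξ₂ = 206 → ξ₂ = (1·375.8 − 206)/1 = 169.8 mol.
Outlet amounts (n = n₀ + Σ ν·ξ):
  C: 835 − 1(375.8) = 459.2
  D: 0 + 1(375.8) − 1(169.8) = 206
  E: 0 + 1(169.8) = 169.8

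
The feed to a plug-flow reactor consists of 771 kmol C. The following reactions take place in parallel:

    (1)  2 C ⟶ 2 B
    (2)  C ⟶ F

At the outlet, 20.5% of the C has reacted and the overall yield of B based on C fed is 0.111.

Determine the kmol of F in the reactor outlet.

72.5 kmol

Yield of B: 2ξ₁ / 771 = 0.111 → ξ₁ = 42.79 kmol.
Conversion of C: 2ξ₁ + 1ξ₂ = 0.205 × 771 = 158.1 → ξ₂ = 72.47 kmol.
Outlet amounts (n = n₀ + Σ ν·ξ):
  C: 771 − 2(42.79) − 1(72.47) = 612.9
  B: 0 + 2(42.79) = 85.58
  F: 0 + 1(72.47) = 72.47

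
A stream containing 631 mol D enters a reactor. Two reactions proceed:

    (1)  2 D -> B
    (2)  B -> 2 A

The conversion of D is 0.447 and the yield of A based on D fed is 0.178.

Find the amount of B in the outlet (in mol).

Conversion of D: D consumed = 2ξ₁ = 0.447 × 631 → ξ₁ = 141 mol.
Yield of A: 2ξ₂ / 631 = 0.178 → ξ₂ = 56.16 mol.
Outlet amounts (n = n₀ + Σ ν·ξ):
  D: 631 − 2(141) = 348.9
  B: 0 + 1(141) − 1(56.16) = 84.87
  A: 0 + 2(56.16) = 112.3

84.9 mol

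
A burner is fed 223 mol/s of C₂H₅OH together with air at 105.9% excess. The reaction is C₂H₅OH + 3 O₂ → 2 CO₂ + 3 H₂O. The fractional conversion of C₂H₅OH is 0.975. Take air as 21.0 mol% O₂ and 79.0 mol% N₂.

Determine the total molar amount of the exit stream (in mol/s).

7000 mol/s

Stoichiometric O₂ = 3 × 223 = 669 mol/s; O₂ fed = 669 × 2.059 = 1377 mol/s.
N₂ fed = 1377 × 79/21 = 5182 mol/s.
Fuel reacted = 0.975 × 223 → ξ = 217.4 mol/s.
Outlet (n = n₀ + ν ξ):
  C₂H₅OH: 223 − 1(217.4) = 5.575
  O₂: 1377 − 3(217.4) = 725.2
  N₂: 5182 (inert)
  CO₂: 0 + 2(217.4) = 434.8
  H₂O: 0 + 3(217.4) = 652.3
Total out = 5.575 + 725.2 + 5182 + 434.8 + 652.3 = 7000 mol/s.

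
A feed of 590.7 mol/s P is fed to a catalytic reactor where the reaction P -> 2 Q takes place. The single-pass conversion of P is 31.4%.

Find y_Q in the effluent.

0.478

P reacted = 0.314 × 590.7 = 185.5 mol/s; ν_P = −1, so ξ = 185.5/1 = 185.5 mol/s.
Outlet amounts (n = n₀ + ν ξ):
  P: 590.7 − 1(185.5) = 405.2
  Q: 0 + 2(185.5) = 371
Total out = 776.2 mol/s; y_Q = 371 / 776.2 = 0.4779.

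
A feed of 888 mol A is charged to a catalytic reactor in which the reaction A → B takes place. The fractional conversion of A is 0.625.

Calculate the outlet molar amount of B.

A reacted = 0.625 × 888 = 555 mol; ν_A = −1, so ξ = 555/1 = 555 mol.
Outlet amounts (n = n₀ + ν ξ):
  A: 888 − 1(555) = 333
  B: 0 + 1(555) = 555

555 mol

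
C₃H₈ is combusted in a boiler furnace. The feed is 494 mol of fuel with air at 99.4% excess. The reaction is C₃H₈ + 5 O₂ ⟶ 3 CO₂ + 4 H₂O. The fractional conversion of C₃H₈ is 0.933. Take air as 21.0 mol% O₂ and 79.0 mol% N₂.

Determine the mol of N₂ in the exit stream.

Stoichiometric O₂ = 5 × 494 = 2470 mol; O₂ fed = 2470 × 1.994 = 4925 mol.
N₂ fed = 4925 × 79/21 = 18530 mol.
Fuel reacted = 0.933 × 494 → ξ = 460.9 mol.
Outlet (n = n₀ + ν ξ):
  C₃H₈: 494 − 1(460.9) = 33.1
  O₂: 4925 − 5(460.9) = 2621
  N₂: 18530 (inert)
  CO₂: 0 + 3(460.9) = 1383
  H₂O: 0 + 4(460.9) = 1844

18500 mol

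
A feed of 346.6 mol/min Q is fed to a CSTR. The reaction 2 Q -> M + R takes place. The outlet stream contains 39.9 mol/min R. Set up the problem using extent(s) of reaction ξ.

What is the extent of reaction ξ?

For R: n = n₀ + 1ξ → 39.9 = 0 + 1ξ, giving ξ = 39.9 mol/min.
Outlet amounts (n = n₀ + ν ξ):
  Q: 346.6 − 2(39.9) = 266.8
  M: 0 + 1(39.9) = 39.9
  R: 0 + 1(39.9) = 39.9

ξ = 39.9 mol/min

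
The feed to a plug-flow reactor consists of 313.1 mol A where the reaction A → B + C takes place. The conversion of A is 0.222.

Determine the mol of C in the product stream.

69.5 mol

A reacted = 0.222 × 313.1 = 69.51 mol; ν_A = −1, so ξ = 69.51/1 = 69.51 mol.
Outlet amounts (n = n₀ + ν ξ):
  A: 313.1 − 1(69.51) = 243.6
  B: 0 + 1(69.51) = 69.51
  C: 0 + 1(69.51) = 69.51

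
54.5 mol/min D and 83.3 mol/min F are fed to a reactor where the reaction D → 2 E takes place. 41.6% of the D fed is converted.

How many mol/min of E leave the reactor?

45.3 mol/min

D reacted = 0.416 × 54.5 = 22.67 mol/min; ν_D = −1, so ξ = 22.67/1 = 22.67 mol/min.
Outlet amounts (n = n₀ + ν ξ):
  D: 54.5 − 1(22.67) = 31.83
  E: 0 + 2(22.67) = 45.34
  F: 83.3 (inert)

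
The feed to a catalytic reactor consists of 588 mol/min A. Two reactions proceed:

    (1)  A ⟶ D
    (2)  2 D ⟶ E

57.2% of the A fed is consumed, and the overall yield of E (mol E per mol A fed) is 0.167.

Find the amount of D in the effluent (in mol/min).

Conversion of A: A consumed = 1ξ₁ = 0.572 × 588 → ξ₁ = 336.3 mol/min.
Yield of E: 1ξ₂ / 588 = 0.167 → ξ₂ = 98.2 mol/min.
Outlet amounts (n = n₀ + Σ ν·ξ):
  A: 588 − 1(336.3) = 251.7
  D: 0 + 1(336.3) − 2(98.2) = 139.9
  E: 0 + 1(98.2) = 98.2

140 mol/min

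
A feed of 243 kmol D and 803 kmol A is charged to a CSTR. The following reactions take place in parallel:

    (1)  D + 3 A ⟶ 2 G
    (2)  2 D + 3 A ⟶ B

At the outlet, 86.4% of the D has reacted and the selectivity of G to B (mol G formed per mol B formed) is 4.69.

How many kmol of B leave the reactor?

Conversion of D: D consumed = 0.864 × 243 = 210 kmol = 1ξ₁ + 2ξ₂.
Selectivity: 2ξ₁ / (1ξ₂) = 4.69 → ξ₁ = 2.345 ξ₂.
Substitute: (1·2.345 + 2) ξ₂ = 210 → ξ₂ = 48.32 kmol, ξ₁ = 113.3 kmol.
Outlet amounts (n = n₀ + Σ ν·ξ):
  D: 243 − 1(113.3) − 2(48.32) = 33.05
  A: 803 − 3(113.3) − 3(48.32) = 318.1
  G: 0 + 2(113.3) = 226.6
  B: 0 + 1(48.32) = 48.32

48.3 kmol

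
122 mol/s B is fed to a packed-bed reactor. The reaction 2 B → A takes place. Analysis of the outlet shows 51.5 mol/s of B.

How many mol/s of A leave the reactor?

For B: n = n₀ − 2ξ → 51.5 = 122 − 2ξ, giving ξ = 35.25 mol/s.
Outlet amounts (n = n₀ + ν ξ):
  B: 122 − 2(35.25) = 51.5
  A: 0 + 1(35.25) = 35.25

35.2 mol/s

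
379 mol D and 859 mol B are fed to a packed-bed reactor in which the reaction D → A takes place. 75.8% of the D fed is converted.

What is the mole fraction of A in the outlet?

D reacted = 0.758 × 379 = 287.3 mol; ν_D = −1, so ξ = 287.3/1 = 287.3 mol.
Outlet amounts (n = n₀ + ν ξ):
  D: 379 − 1(287.3) = 91.72
  A: 0 + 1(287.3) = 287.3
  B: 859 (inert)
Total out = 1238 mol; y_A = 287.3 / 1238 = 0.2321.

0.232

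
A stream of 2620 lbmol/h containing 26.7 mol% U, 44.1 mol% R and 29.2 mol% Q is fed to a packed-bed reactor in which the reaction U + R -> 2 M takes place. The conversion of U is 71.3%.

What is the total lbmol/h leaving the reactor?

2620 lbmol/h

U reacted = 0.713 × 699.5 = 498.8 lbmol/h; ν_U = −1, so ξ = 498.8/1 = 498.8 lbmol/h.
Outlet amounts (n = n₀ + ν ξ):
  U: 699.5 − 1(498.8) = 200.8
  R: 1155 − 1(498.8) = 656.6
  M: 0 + 2(498.8) = 997.5
  Q: 765 (inert)
Total out = 200.8 + 656.6 + 997.5 + 765 = 2620 lbmol/h.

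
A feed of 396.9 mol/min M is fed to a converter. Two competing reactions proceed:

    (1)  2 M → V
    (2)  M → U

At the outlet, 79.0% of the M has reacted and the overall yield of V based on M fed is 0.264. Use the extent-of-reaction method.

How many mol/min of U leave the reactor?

104 mol/min

Yield of V: 1ξ₁ / 396.9 = 0.264 → ξ₁ = 104.8 mol/min.
Conversion of M: 2ξ₁ + 1ξ₂ = 0.79 × 396.9 = 313.6 → ξ₂ = 104 mol/min.
Outlet amounts (n = n₀ + Σ ν·ξ):
  M: 396.9 − 2(104.8) − 1(104) = 83.35
  V: 0 + 1(104.8) = 104.8
  U: 0 + 1(104) = 104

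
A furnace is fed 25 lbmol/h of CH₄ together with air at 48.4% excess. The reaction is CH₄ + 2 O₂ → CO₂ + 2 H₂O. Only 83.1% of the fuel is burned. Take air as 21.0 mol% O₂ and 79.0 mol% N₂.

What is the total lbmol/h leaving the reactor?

378 lbmol/h

Stoichiometric O₂ = 2 × 25 = 50 lbmol/h; O₂ fed = 50 × 1.484 = 74.2 lbmol/h.
N₂ fed = 74.2 × 79/21 = 279.1 lbmol/h.
Fuel reacted = 0.831 × 25 → ξ = 20.77 lbmol/h.
Outlet (n = n₀ + ν ξ):
  CH₄: 25 − 1(20.77) = 4.225
  O₂: 74.2 − 2(20.77) = 32.65
  N₂: 279.1 (inert)
  CO₂: 0 + 1(20.77) = 20.77
  H₂O: 0 + 2(20.77) = 41.55
Total out = 4.225 + 32.65 + 279.1 + 20.77 + 41.55 = 378.3 lbmol/h.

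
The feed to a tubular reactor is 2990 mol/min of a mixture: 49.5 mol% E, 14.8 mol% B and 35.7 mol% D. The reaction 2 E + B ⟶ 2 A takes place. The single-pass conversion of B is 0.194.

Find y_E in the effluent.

0.451

B reacted = 0.194 × 442.5 = 85.85 mol/min; ν_B = −1, so ξ = 85.85/1 = 85.85 mol/min.
Outlet amounts (n = n₀ + ν ξ):
  E: 1480 − 2(85.85) = 1308
  B: 442.5 − 1(85.85) = 356.7
  A: 0 + 2(85.85) = 171.7
  D: 1067 (inert)
Total out = 2904 mol/min; y_E = 1308 / 2904 = 0.4505.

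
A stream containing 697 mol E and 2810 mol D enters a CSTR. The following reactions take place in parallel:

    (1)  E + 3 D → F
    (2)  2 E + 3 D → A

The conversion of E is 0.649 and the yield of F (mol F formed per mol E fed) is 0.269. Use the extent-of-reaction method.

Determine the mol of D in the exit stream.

1850 mol

Yield of F: 1ξ₁ / 697 = 0.269 → ξ₁ = 187.5 mol.
Conversion of E: 1ξ₁ + 2ξ₂ = 0.649 × 697 = 452.4 → ξ₂ = 132.4 mol.
Outlet amounts (n = n₀ + Σ ν·ξ):
  E: 697 − 1(187.5) − 2(132.4) = 244.6
  D: 2810 − 3(187.5) − 3(132.4) = 1850
  F: 0 + 1(187.5) = 187.5
  A: 0 + 1(132.4) = 132.4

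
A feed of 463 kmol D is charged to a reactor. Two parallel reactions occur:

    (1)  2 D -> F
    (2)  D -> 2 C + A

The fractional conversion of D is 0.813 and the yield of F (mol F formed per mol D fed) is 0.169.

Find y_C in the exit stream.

0.533

Yield of F: 1ξ₁ / 463 = 0.169 → ξ₁ = 78.25 kmol.
Conversion of D: 2ξ₁ + 1ξ₂ = 0.813 × 463 = 376.4 → ξ₂ = 219.9 kmol.
Outlet amounts (n = n₀ + Σ ν·ξ):
  D: 463 − 2(78.25) − 1(219.9) = 86.58
  F: 0 + 1(78.25) = 78.25
  C: 0 + 2(219.9) = 439.8
  A: 0 + 1(219.9) = 219.9
Total out = 824.6 kmol; y_C = 439.8 / 824.6 = 0.5334.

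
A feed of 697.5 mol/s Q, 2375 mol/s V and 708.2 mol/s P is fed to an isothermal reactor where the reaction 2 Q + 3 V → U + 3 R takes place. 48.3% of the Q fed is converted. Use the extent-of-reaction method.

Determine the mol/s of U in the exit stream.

Q reacted = 0.483 × 697.5 = 336.9 mol/s; ν_Q = −2, so ξ = 336.9/2 = 168.4 mol/s.
Outlet amounts (n = n₀ + ν ξ):
  Q: 697.5 − 2(168.4) = 360.6
  V: 2375 − 3(168.4) = 1870
  U: 0 + 1(168.4) = 168.4
  R: 0 + 3(168.4) = 505.3
  P: 708.2 (inert)

168 mol/s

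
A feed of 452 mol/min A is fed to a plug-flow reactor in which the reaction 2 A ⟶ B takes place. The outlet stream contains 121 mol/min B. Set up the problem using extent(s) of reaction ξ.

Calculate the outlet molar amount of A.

For B: n = n₀ + 1ξ → 121 = 0 + 1ξ, giving ξ = 121 mol/min.
Outlet amounts (n = n₀ + ν ξ):
  A: 452 − 2(121) = 210
  B: 0 + 1(121) = 121

210 mol/min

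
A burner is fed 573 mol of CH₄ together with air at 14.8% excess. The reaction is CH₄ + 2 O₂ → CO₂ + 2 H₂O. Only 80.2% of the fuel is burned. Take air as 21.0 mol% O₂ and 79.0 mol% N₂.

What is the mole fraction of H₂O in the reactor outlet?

Stoichiometric O₂ = 2 × 573 = 1146 mol; O₂ fed = 1146 × 1.148 = 1316 mol.
N₂ fed = 1316 × 79/21 = 4949 mol.
Fuel reacted = 0.802 × 573 → ξ = 459.5 mol.
Outlet (n = n₀ + ν ξ):
  CH₄: 573 − 1(459.5) = 113.5
  O₂: 1316 − 2(459.5) = 396.5
  N₂: 4949 (inert)
  CO₂: 0 + 1(459.5) = 459.5
  H₂O: 0 + 2(459.5) = 919.1
Total out = 6838 mol; y_H₂O = 919.1 / 6838 = 0.1344.

0.134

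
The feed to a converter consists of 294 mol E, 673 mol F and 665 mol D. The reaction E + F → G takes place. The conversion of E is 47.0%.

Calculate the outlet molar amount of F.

535 mol

E reacted = 0.47 × 294 = 138.2 mol; ν_E = −1, so ξ = 138.2/1 = 138.2 mol.
Outlet amounts (n = n₀ + ν ξ):
  E: 294 − 1(138.2) = 155.8
  F: 673 − 1(138.2) = 534.8
  G: 0 + 1(138.2) = 138.2
  D: 665 (inert)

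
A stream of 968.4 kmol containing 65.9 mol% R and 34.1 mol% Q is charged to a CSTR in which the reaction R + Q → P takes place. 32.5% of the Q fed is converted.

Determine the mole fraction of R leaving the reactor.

Q reacted = 0.325 × 330.2 = 107.3 kmol; ν_Q = −1, so ξ = 107.3/1 = 107.3 kmol.
Outlet amounts (n = n₀ + ν ξ):
  R: 638.2 − 1(107.3) = 530.9
  Q: 330.2 − 1(107.3) = 222.9
  P: 0 + 1(107.3) = 107.3
Total out = 861.1 kmol; y_R = 530.9 / 861.1 = 0.6165.

0.616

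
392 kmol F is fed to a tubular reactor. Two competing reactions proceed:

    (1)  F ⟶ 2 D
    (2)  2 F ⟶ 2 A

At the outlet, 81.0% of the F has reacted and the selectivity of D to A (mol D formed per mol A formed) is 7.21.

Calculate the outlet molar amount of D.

497 kmol

Conversion of F: F consumed = 0.81 × 392 = 317.5 kmol = 1ξ₁ + 2ξ₂.
Selectivity: 2ξ₁ / (2ξ₂) = 7.21 → ξ₁ = 7.21 ξ₂.
Substitute: (1·7.21 + 2) ξ₂ = 317.5 → ξ₂ = 34.48 kmol, ξ₁ = 248.6 kmol.
Outlet amounts (n = n₀ + Σ ν·ξ):
  F: 392 − 1(248.6) − 2(34.48) = 74.48
  D: 0 + 2(248.6) = 497.1
  A: 0 + 2(34.48) = 68.95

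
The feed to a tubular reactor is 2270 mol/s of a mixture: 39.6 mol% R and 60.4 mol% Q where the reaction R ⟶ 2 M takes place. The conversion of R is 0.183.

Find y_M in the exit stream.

0.135

R reacted = 0.183 × 898.9 = 164.5 mol/s; ν_R = −1, so ξ = 164.5/1 = 164.5 mol/s.
Outlet amounts (n = n₀ + ν ξ):
  R: 898.9 − 1(164.5) = 734.4
  M: 0 + 2(164.5) = 329
  Q: 1371 (inert)
Total out = 2435 mol/s; y_M = 329 / 2435 = 0.1351.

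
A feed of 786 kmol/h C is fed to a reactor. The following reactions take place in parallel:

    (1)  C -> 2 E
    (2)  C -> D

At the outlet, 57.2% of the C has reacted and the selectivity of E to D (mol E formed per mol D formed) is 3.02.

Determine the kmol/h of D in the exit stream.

179 kmol/h

Conversion of C: C consumed = 0.572 × 786 = 449.6 kmol/h = 1ξ₁ + 1ξ₂.
Selectivity: 2ξ₁ / (1ξ₂) = 3.02 → ξ₁ = 1.51 ξ₂.
Substitute: (1·1.51 + 1) ξ₂ = 449.6 → ξ₂ = 179.1 kmol/h, ξ₁ = 270.5 kmol/h.
Outlet amounts (n = n₀ + Σ ν·ξ):
  C: 786 − 1(270.5) − 1(179.1) = 336.4
  E: 0 + 2(270.5) = 540.9
  D: 0 + 1(179.1) = 179.1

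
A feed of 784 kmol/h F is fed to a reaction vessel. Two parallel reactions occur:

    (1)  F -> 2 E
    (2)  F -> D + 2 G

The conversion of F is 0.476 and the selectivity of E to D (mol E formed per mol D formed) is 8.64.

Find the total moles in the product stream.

Conversion of F: F consumed = 0.476 × 784 = 373.2 kmol/h = 1ξ₁ + 1ξ₂.
Selectivity: 2ξ₁ / (1ξ₂) = 8.64 → ξ₁ = 4.32 ξ₂.
Substitute: (1·4.32 + 1) ξ₂ = 373.2 → ξ₂ = 70.15 kmol/h, ξ₁ = 303 kmol/h.
Outlet amounts (n = n₀ + Σ ν·ξ):
  F: 784 − 1(303) − 1(70.15) = 410.8
  E: 0 + 2(303) = 606.1
  D: 0 + 1(70.15) = 70.15
  G: 0 + 2(70.15) = 140.3
Total out = 410.8 + 606.1 + 70.15 + 140.3 = 1227 kmol/h.

1230 kmol/h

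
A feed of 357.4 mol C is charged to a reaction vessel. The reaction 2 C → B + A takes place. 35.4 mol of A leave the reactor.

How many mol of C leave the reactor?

287 mol

For A: n = n₀ + 1ξ → 35.4 = 0 + 1ξ, giving ξ = 35.4 mol.
Outlet amounts (n = n₀ + ν ξ):
  C: 357.4 − 2(35.4) = 286.6
  B: 0 + 1(35.4) = 35.4
  A: 0 + 1(35.4) = 35.4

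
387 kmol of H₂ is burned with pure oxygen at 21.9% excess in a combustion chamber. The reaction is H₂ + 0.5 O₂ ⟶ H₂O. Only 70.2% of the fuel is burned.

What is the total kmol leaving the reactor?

487 kmol

Stoichiometric O₂ = 0.5 × 387 = 193.5 kmol; O₂ fed = 193.5 × 1.219 = 235.9 kmol.
Fuel reacted = 0.702 × 387 → ξ = 271.7 kmol.
Outlet (n = n₀ + ν ξ):
  H₂: 387 − 1(271.7) = 115.3
  O₂: 235.9 − 0.5(271.7) = 100
  H₂O: 0 + 1(271.7) = 271.7
Total out = 115.3 + 100 + 271.7 = 487 kmol.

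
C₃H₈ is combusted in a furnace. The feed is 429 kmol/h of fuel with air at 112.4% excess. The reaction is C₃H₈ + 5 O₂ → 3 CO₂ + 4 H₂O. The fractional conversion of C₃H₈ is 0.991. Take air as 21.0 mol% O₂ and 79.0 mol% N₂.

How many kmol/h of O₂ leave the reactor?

2430 kmol/h

Stoichiometric O₂ = 5 × 429 = 2145 kmol/h; O₂ fed = 2145 × 2.124 = 4556 kmol/h.
N₂ fed = 4556 × 79/21 = 17140 kmol/h.
Fuel reacted = 0.991 × 429 → ξ = 425.1 kmol/h.
Outlet (n = n₀ + ν ξ):
  C₃H₈: 429 − 1(425.1) = 3.861
  O₂: 4556 − 5(425.1) = 2430
  N₂: 17140 (inert)
  CO₂: 0 + 3(425.1) = 1275
  H₂O: 0 + 4(425.1) = 1701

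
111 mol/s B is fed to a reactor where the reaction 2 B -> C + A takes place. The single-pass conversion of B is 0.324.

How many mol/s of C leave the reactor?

B reacted = 0.324 × 111 = 35.96 mol/s; ν_B = −2, so ξ = 35.96/2 = 17.98 mol/s.
Outlet amounts (n = n₀ + ν ξ):
  B: 111 − 2(17.98) = 75.04
  C: 0 + 1(17.98) = 17.98
  A: 0 + 1(17.98) = 17.98

18 mol/s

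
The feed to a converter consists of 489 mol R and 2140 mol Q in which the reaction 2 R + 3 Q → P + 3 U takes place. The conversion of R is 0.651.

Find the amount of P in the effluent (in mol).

159 mol

R reacted = 0.651 × 489 = 318.3 mol; ν_R = −2, so ξ = 318.3/2 = 159.2 mol.
Outlet amounts (n = n₀ + ν ξ):
  R: 489 − 2(159.2) = 170.7
  Q: 2140 − 3(159.2) = 1662
  P: 0 + 1(159.2) = 159.2
  U: 0 + 3(159.2) = 477.5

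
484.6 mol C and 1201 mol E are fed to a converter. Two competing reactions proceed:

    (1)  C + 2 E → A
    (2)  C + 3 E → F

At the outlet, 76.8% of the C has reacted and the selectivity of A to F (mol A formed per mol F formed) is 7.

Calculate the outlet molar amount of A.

Conversion of C: C consumed = 0.768 × 484.6 = 372.2 mol = 1ξ₁ + 1ξ₂.
Selectivity: 1ξ₁ / (1ξ₂) = 7 → ξ₁ = 7 ξ₂.
Substitute: (1·7 + 1) ξ₂ = 372.2 → ξ₂ = 46.52 mol, ξ₁ = 325.7 mol.
Outlet amounts (n = n₀ + Σ ν·ξ):
  C: 484.6 − 1(325.7) − 1(46.52) = 112.4
  E: 1201 − 2(325.7) − 3(46.52) = 410.1
  A: 0 + 1(325.7) = 325.7
  F: 0 + 1(46.52) = 46.52

326 mol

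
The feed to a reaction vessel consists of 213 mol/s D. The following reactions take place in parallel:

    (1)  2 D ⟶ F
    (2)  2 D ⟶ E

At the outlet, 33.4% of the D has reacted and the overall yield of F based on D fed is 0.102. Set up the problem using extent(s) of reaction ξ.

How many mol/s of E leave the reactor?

13.8 mol/s

Yield of F: 1ξ₁ / 213 = 0.102 → ξ₁ = 21.73 mol/s.
Conversion of D: 2ξ₁ + 2ξ₂ = 0.334 × 213 = 71.14 → ξ₂ = 13.85 mol/s.
Outlet amounts (n = n₀ + Σ ν·ξ):
  D: 213 − 2(21.73) − 2(13.85) = 141.9
  F: 0 + 1(21.73) = 21.73
  E: 0 + 1(13.85) = 13.85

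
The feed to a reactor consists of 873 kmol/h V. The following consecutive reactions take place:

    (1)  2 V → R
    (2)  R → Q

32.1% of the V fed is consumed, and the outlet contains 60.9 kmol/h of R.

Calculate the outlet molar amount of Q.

Conversion of V: V consumed = 2ξ₁ = 0.321 × 873 → ξ₁ = 140.1 kmol/h.
R balance: n_R = 0 + 1ξ₁ − 1ξ₂ = 60.9 → ξ₂ = (1·140.1 − 60.9)/1 = 79.22 kmol/h.
Outlet amounts (n = n₀ + Σ ν·ξ):
  V: 873 − 2(140.1) = 592.8
  R: 0 + 1(140.1) − 1(79.22) = 60.9
  Q: 0 + 1(79.22) = 79.22

79.2 kmol/h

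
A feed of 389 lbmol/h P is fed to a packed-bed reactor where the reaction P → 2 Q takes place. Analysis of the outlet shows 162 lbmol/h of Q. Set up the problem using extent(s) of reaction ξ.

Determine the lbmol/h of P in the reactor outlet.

For Q: n = n₀ + 2ξ → 162 = 0 + 2ξ, giving ξ = 81 lbmol/h.
Outlet amounts (n = n₀ + ν ξ):
  P: 389 − 1(81) = 308
  Q: 0 + 2(81) = 162

308 lbmol/h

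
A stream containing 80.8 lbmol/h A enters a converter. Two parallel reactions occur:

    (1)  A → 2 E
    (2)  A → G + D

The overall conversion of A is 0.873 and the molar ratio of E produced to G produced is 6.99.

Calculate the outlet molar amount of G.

15.7 lbmol/h

Conversion of A: A consumed = 0.873 × 80.8 = 70.54 lbmol/h = 1ξ₁ + 1ξ₂.
Selectivity: 2ξ₁ / (1ξ₂) = 6.99 → ξ₁ = 3.495 ξ₂.
Substitute: (1·3.495 + 1) ξ₂ = 70.54 → ξ₂ = 15.69 lbmol/h, ξ₁ = 54.85 lbmol/h.
Outlet amounts (n = n₀ + Σ ν·ξ):
  A: 80.8 − 1(54.85) − 1(15.69) = 10.26
  E: 0 + 2(54.85) = 109.7
  G: 0 + 1(15.69) = 15.69
  D: 0 + 1(15.69) = 15.69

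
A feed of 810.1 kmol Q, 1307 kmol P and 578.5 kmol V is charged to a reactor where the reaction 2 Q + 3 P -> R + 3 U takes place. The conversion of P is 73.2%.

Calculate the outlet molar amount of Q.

P reacted = 0.732 × 1307 = 956.7 kmol; ν_P = −3, so ξ = 956.7/3 = 318.9 kmol.
Outlet amounts (n = n₀ + ν ξ):
  Q: 810.1 − 2(318.9) = 172.3
  P: 1307 − 3(318.9) = 350.3
  R: 0 + 1(318.9) = 318.9
  U: 0 + 3(318.9) = 956.7
  V: 578.5 (inert)

172 kmol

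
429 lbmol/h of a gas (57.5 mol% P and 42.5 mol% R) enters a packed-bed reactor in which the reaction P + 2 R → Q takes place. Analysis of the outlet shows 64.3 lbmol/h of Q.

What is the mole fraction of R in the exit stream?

For Q: n = n₀ + 1ξ → 64.3 = 0 + 1ξ, giving ξ = 64.3 lbmol/h.
Outlet amounts (n = n₀ + ν ξ):
  P: 246.7 − 1(64.3) = 182.4
  R: 182.3 − 2(64.3) = 53.72
  Q: 0 + 1(64.3) = 64.3
Total out = 300.4 lbmol/h; y_R = 53.72 / 300.4 = 0.1788.

0.179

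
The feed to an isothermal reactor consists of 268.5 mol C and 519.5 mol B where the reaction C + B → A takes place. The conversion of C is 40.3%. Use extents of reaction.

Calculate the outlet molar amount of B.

411 mol

C reacted = 0.403 × 268.5 = 108.2 mol; ν_C = −1, so ξ = 108.2/1 = 108.2 mol.
Outlet amounts (n = n₀ + ν ξ):
  C: 268.5 − 1(108.2) = 160.3
  B: 519.5 − 1(108.2) = 411.3
  A: 0 + 1(108.2) = 108.2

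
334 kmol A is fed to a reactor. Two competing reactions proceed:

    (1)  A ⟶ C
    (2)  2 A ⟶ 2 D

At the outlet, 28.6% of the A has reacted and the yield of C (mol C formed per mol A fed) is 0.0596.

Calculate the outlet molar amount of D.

Yield of C: 1ξ₁ / 334 = 0.0596 → ξ₁ = 19.91 kmol.
Conversion of A: 1ξ₁ + 2ξ₂ = 0.286 × 334 = 95.52 → ξ₂ = 37.81 kmol.
Outlet amounts (n = n₀ + Σ ν·ξ):
  A: 334 − 1(19.91) − 2(37.81) = 238.5
  C: 0 + 1(19.91) = 19.91
  D: 0 + 2(37.81) = 75.62

75.6 kmol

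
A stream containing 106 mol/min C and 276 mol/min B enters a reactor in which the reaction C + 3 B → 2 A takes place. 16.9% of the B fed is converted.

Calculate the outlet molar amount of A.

B reacted = 0.169 × 276 = 46.64 mol/min; ν_B = −3, so ξ = 46.64/3 = 15.55 mol/min.
Outlet amounts (n = n₀ + ν ξ):
  C: 106 − 1(15.55) = 90.45
  B: 276 − 3(15.55) = 229.4
  A: 0 + 2(15.55) = 31.1

31.1 mol/min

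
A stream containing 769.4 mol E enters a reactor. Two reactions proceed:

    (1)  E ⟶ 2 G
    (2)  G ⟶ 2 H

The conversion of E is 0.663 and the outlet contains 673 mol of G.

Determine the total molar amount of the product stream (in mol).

1630 mol

Conversion of E: E consumed = 1ξ₁ = 0.663 × 769.4 → ξ₁ = 510.1 mol.
G balance: n_G = 0 + 2ξ₁ − 1ξ₂ = 673 → ξ₂ = (2·510.1 − 673)/1 = 347.2 mol.
Outlet amounts (n = n₀ + Σ ν·ξ):
  E: 769.4 − 1(510.1) = 259.3
  G: 0 + 2(510.1) − 1(347.2) = 673
  H: 0 + 2(347.2) = 694.4
Total out = 259.3 + 673 + 694.4 = 1627 mol.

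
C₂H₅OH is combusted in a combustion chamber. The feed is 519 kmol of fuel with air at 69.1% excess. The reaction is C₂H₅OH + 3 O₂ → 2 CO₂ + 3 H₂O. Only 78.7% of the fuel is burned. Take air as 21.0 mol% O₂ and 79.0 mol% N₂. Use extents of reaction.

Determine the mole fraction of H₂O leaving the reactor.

0.091

Stoichiometric O₂ = 3 × 519 = 1557 kmol; O₂ fed = 1557 × 1.691 = 2633 kmol.
N₂ fed = 2633 × 79/21 = 9905 kmol.
Fuel reacted = 0.787 × 519 → ξ = 408.5 kmol.
Outlet (n = n₀ + ν ξ):
  C₂H₅OH: 519 − 1(408.5) = 110.5
  O₂: 2633 − 3(408.5) = 1408
  N₂: 9905 (inert)
  CO₂: 0 + 2(408.5) = 816.9
  H₂O: 0 + 3(408.5) = 1225
Total out = 13470 kmol; y_H₂O = 1225 / 13470 = 0.091.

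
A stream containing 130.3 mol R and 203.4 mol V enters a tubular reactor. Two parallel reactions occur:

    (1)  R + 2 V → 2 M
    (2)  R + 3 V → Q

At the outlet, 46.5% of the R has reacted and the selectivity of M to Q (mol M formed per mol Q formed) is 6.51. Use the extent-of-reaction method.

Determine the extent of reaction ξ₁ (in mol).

Conversion of R: R consumed = 0.465 × 130.3 = 60.59 mol = 1ξ₁ + 1ξ₂.
Selectivity: 2ξ₁ / (1ξ₂) = 6.51 → ξ₁ = 3.255 ξ₂.
Substitute: (1·3.255 + 1) ξ₂ = 60.59 → ξ₂ = 14.24 mol, ξ₁ = 46.35 mol.
Outlet amounts (n = n₀ + Σ ν·ξ):
  R: 130.3 − 1(46.35) − 1(14.24) = 69.71
  V: 203.4 − 2(46.35) − 3(14.24) = 67.98
  M: 0 + 2(46.35) = 92.7
  Q: 0 + 1(14.24) = 14.24

ξ₁ = 46.3 mol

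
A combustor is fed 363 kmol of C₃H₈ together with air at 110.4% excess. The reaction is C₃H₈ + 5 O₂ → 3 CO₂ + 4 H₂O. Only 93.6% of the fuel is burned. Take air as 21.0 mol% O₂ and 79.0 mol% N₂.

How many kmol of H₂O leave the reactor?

1360 kmol

Stoichiometric O₂ = 5 × 363 = 1815 kmol; O₂ fed = 1815 × 2.104 = 3819 kmol.
N₂ fed = 3819 × 79/21 = 14370 kmol.
Fuel reacted = 0.936 × 363 → ξ = 339.8 kmol.
Outlet (n = n₀ + ν ξ):
  C₃H₈: 363 − 1(339.8) = 23.23
  O₂: 3819 − 5(339.8) = 2120
  N₂: 14370 (inert)
  CO₂: 0 + 3(339.8) = 1019
  H₂O: 0 + 4(339.8) = 1359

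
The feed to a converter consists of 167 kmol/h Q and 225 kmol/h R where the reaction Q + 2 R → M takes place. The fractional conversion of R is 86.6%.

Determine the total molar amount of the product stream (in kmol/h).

R reacted = 0.866 × 225 = 194.8 kmol/h; ν_R = −2, so ξ = 194.8/2 = 97.42 kmol/h.
Outlet amounts (n = n₀ + ν ξ):
  Q: 167 − 1(97.42) = 69.58
  R: 225 − 2(97.42) = 30.15
  M: 0 + 1(97.42) = 97.42
Total out = 69.58 + 30.15 + 97.42 = 197.2 kmol/h.

197 kmol/h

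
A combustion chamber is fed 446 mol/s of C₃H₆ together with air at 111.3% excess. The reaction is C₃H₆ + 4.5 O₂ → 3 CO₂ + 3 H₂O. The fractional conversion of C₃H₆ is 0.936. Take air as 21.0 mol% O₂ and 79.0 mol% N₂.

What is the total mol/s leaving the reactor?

20800 mol/s

Stoichiometric O₂ = 4.5 × 446 = 2007 mol/s; O₂ fed = 2007 × 2.113 = 4241 mol/s.
N₂ fed = 4241 × 79/21 = 15950 mol/s.
Fuel reacted = 0.936 × 446 → ξ = 417.5 mol/s.
Outlet (n = n₀ + ν ξ):
  C₃H₆: 446 − 1(417.5) = 28.54
  O₂: 4241 − 4.5(417.5) = 2362
  N₂: 15950 (inert)
  CO₂: 0 + 3(417.5) = 1252
  H₂O: 0 + 3(417.5) = 1252
Total out = 28.54 + 2362 + 15950 + 1252 + 1252 = 20850 mol/s.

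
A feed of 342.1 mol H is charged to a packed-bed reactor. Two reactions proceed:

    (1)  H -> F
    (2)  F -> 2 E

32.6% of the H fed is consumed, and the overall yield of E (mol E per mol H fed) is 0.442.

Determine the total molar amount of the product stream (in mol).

418 mol

Conversion of H: H consumed = 1ξ₁ = 0.326 × 342.1 → ξ₁ = 111.5 mol.
Yield of E: 2ξ₂ / 342.1 = 0.442 → ξ₂ = 75.6 mol.
Outlet amounts (n = n₀ + Σ ν·ξ):
  H: 342.1 − 1(111.5) = 230.6
  F: 0 + 1(111.5) − 1(75.6) = 35.92
  E: 0 + 2(75.6) = 151.2
Total out = 230.6 + 35.92 + 151.2 = 417.7 mol.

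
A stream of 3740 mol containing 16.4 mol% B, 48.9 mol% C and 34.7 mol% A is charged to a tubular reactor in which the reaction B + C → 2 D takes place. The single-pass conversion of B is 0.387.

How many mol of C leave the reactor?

1590 mol

B reacted = 0.387 × 613.4 = 237.4 mol; ν_B = −1, so ξ = 237.4/1 = 237.4 mol.
Outlet amounts (n = n₀ + ν ξ):
  B: 613.4 − 1(237.4) = 376
  C: 1829 − 1(237.4) = 1591
  D: 0 + 2(237.4) = 474.7
  A: 1298 (inert)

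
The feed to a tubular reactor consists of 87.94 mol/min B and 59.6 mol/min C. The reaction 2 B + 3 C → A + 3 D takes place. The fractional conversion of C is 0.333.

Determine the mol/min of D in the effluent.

19.8 mol/min

C reacted = 0.333 × 59.6 = 19.85 mol/min; ν_C = −3, so ξ = 19.85/3 = 6.616 mol/min.
Outlet amounts (n = n₀ + ν ξ):
  B: 87.94 − 2(6.616) = 74.71
  C: 59.6 − 3(6.616) = 39.75
  A: 0 + 1(6.616) = 6.616
  D: 0 + 3(6.616) = 19.85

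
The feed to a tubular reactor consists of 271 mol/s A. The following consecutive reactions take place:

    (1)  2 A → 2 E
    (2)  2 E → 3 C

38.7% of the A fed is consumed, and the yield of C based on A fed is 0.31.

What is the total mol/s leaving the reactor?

Conversion of A: A consumed = 2ξ₁ = 0.387 × 271 → ξ₁ = 52.44 mol/s.
Yield of C: 3ξ₂ / 271 = 0.31 → ξ₂ = 28 mol/s.
Outlet amounts (n = n₀ + Σ ν·ξ):
  A: 271 − 2(52.44) = 166.1
  E: 0 + 2(52.44) − 2(28) = 48.87
  C: 0 + 3(28) = 84.01
Total out = 166.1 + 48.87 + 84.01 = 299 mol/s.

299 mol/s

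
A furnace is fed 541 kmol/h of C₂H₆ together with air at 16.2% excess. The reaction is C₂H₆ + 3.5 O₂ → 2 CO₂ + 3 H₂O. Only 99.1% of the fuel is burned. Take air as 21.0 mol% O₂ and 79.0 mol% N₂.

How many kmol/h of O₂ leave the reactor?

Stoichiometric O₂ = 3.5 × 541 = 1894 kmol/h; O₂ fed = 1894 × 1.162 = 2200 kmol/h.
N₂ fed = 2200 × 79/21 = 8277 kmol/h.
Fuel reacted = 0.991 × 541 → ξ = 536.1 kmol/h.
Outlet (n = n₀ + ν ξ):
  C₂H₆: 541 − 1(536.1) = 4.869
  O₂: 2200 − 3.5(536.1) = 323.8
  N₂: 8277 (inert)
  CO₂: 0 + 2(536.1) = 1072
  H₂O: 0 + 3(536.1) = 1608

324 kmol/h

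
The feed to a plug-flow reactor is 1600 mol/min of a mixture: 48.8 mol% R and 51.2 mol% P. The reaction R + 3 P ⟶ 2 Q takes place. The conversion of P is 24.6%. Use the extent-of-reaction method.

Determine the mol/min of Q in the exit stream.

P reacted = 0.246 × 819.2 = 201.5 mol/min; ν_P = −3, so ξ = 201.5/3 = 67.17 mol/min.
Outlet amounts (n = n₀ + ν ξ):
  R: 780.8 − 1(67.17) = 713.6
  P: 819.2 − 3(67.17) = 617.7
  Q: 0 + 2(67.17) = 134.3

134 mol/min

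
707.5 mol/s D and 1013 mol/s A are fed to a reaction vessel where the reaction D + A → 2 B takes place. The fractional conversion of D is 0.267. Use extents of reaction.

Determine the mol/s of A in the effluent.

D reacted = 0.267 × 707.5 = 188.9 mol/s; ν_D = −1, so ξ = 188.9/1 = 188.9 mol/s.
Outlet amounts (n = n₀ + ν ξ):
  D: 707.5 − 1(188.9) = 518.6
  A: 1013 − 1(188.9) = 824.1
  B: 0 + 2(188.9) = 377.8

824 mol/s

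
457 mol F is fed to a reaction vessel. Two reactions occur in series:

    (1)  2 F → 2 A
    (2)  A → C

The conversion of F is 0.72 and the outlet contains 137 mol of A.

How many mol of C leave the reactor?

192 mol

Conversion of F: F consumed = 2ξ₁ = 0.72 × 457 → ξ₁ = 164.5 mol.
A balance: n_A = 0 + 2ξ₁ − 1ξ₂ = 137 → ξ₂ = (2·164.5 − 137)/1 = 192 mol.
Outlet amounts (n = n₀ + Σ ν·ξ):
  F: 457 − 2(164.5) = 128
  A: 0 + 2(164.5) − 1(192) = 137
  C: 0 + 1(192) = 192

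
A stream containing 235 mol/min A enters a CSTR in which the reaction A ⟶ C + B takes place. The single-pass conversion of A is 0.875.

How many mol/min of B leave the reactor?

206 mol/min

A reacted = 0.875 × 235 = 205.6 mol/min; ν_A = −1, so ξ = 205.6/1 = 205.6 mol/min.
Outlet amounts (n = n₀ + ν ξ):
  A: 235 − 1(205.6) = 29.38
  C: 0 + 1(205.6) = 205.6
  B: 0 + 1(205.6) = 205.6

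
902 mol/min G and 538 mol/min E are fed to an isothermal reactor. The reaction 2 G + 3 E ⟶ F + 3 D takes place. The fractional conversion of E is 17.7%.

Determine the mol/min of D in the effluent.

E reacted = 0.177 × 538 = 95.23 mol/min; ν_E = −3, so ξ = 95.23/3 = 31.74 mol/min.
Outlet amounts (n = n₀ + ν ξ):
  G: 902 − 2(31.74) = 838.5
  E: 538 − 3(31.74) = 442.8
  F: 0 + 1(31.74) = 31.74
  D: 0 + 3(31.74) = 95.23

95.2 mol/min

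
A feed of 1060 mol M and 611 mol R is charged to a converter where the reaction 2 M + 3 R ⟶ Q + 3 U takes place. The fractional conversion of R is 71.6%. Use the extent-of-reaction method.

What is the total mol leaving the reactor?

R reacted = 0.716 × 611 = 437.5 mol; ν_R = −3, so ξ = 437.5/3 = 145.8 mol.
Outlet amounts (n = n₀ + ν ξ):
  M: 1060 − 2(145.8) = 768.3
  R: 611 − 3(145.8) = 173.5
  Q: 0 + 1(145.8) = 145.8
  U: 0 + 3(145.8) = 437.5
Total out = 768.3 + 173.5 + 145.8 + 437.5 = 1525 mol.

1530 mol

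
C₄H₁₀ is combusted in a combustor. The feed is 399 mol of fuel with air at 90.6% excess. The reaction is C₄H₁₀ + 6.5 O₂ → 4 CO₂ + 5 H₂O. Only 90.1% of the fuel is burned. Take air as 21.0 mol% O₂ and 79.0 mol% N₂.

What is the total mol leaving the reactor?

Stoichiometric O₂ = 6.5 × 399 = 2594 mol; O₂ fed = 2594 × 1.906 = 4943 mol.
N₂ fed = 4943 × 79/21 = 18600 mol.
Fuel reacted = 0.901 × 399 → ξ = 359.5 mol.
Outlet (n = n₀ + ν ξ):
  C₄H₁₀: 399 − 1(359.5) = 39.5
  O₂: 4943 − 6.5(359.5) = 2606
  N₂: 18600 (inert)
  CO₂: 0 + 4(359.5) = 1438
  H₂O: 0 + 5(359.5) = 1797
Total out = 39.5 + 2606 + 18600 + 1438 + 1797 = 24480 mol.

24500 mol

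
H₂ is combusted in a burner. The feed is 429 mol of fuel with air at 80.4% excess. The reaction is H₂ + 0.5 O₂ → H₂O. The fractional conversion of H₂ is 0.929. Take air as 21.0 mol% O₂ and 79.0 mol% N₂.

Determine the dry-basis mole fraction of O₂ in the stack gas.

0.112

Stoichiometric O₂ = 0.5 × 429 = 214.5 mol; O₂ fed = 214.5 × 1.804 = 387 mol.
N₂ fed = 387 × 79/21 = 1456 mol.
Fuel reacted = 0.929 × 429 → ξ = 398.5 mol.
Outlet (n = n₀ + ν ξ):
  H₂: 429 − 1(398.5) = 30.46
  O₂: 387 − 0.5(398.5) = 187.7
  N₂: 1456 (inert)
  H₂O: 0 + 1(398.5) = 398.5
Dry total = 1674 mol; y_O₂ (dry) = 187.7 / 1674 = 0.1121.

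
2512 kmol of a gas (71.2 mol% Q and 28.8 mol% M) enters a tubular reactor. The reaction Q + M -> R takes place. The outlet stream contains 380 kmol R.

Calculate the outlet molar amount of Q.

1410 kmol

For R: n = n₀ + 1ξ → 380 = 0 + 1ξ, giving ξ = 380 kmol.
Outlet amounts (n = n₀ + ν ξ):
  Q: 1789 − 1(380) = 1409
  M: 723.5 − 1(380) = 343.5
  R: 0 + 1(380) = 380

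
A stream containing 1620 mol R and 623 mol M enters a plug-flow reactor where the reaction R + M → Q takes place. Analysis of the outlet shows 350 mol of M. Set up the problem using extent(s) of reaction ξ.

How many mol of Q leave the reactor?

273 mol

For M: n = n₀ − 1ξ → 350 = 623 − 1ξ, giving ξ = 273 mol.
Outlet amounts (n = n₀ + ν ξ):
  R: 1620 − 1(273) = 1347
  M: 623 − 1(273) = 350
  Q: 0 + 1(273) = 273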